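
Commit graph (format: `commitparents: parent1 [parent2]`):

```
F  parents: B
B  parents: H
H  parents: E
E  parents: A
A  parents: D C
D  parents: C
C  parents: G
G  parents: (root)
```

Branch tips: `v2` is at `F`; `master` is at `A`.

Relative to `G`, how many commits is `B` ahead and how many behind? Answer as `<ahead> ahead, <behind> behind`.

6 ahead, 0 behind

Reachable from B: {A, B, C, D, E, G, H}.
Reachable from G: {G}.
Only in B's history (ahead): {A, B, C, D, E, H} — 6.
Only in G's history (behind): {} — 0.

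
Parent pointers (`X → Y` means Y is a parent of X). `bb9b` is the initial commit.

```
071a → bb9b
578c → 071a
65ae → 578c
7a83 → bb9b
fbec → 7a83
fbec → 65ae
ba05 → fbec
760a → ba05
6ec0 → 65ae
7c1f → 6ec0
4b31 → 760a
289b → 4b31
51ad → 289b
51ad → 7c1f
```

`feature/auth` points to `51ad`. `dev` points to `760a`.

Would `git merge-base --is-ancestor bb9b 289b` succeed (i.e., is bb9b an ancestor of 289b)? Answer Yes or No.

Ancestors of 289b (commits reachable by following parents): {071a, 289b, 4b31, 578c, 65ae, 760a, 7a83, ba05, bb9b, fbec}.
bb9b is in that set, so it is an ancestor of 289b.

Yes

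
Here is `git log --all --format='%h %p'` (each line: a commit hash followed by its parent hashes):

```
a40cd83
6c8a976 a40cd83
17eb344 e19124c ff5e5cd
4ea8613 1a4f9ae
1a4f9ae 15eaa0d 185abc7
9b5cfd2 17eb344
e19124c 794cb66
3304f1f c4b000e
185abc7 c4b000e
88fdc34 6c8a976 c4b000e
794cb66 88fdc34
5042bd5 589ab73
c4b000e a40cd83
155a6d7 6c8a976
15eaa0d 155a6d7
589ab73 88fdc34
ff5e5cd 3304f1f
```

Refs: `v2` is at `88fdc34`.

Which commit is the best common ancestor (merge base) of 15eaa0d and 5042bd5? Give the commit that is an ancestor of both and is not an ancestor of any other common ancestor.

Ancestors of 15eaa0d: {155a6d7, 15eaa0d, 6c8a976, a40cd83}.
Ancestors of 5042bd5: {5042bd5, 589ab73, 6c8a976, 88fdc34, a40cd83, c4b000e}.
Common ancestors: {6c8a976, a40cd83}.
Among these, 6c8a976 is not an ancestor of any other common ancestor — it is the merge base.

6c8a976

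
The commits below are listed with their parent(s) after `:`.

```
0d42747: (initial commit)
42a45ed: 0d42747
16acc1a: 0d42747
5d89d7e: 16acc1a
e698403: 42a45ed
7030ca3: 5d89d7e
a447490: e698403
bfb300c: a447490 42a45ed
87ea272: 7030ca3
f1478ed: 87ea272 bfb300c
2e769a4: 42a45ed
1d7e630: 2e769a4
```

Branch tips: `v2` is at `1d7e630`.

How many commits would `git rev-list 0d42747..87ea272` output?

Reachable from 87ea272: {0d42747, 16acc1a, 5d89d7e, 7030ca3, 87ea272}.
Reachable from 0d42747: {0d42747}.
In 87ea272's history but not 0d42747's: {16acc1a, 5d89d7e, 7030ca3, 87ea272} — 4 commits.

4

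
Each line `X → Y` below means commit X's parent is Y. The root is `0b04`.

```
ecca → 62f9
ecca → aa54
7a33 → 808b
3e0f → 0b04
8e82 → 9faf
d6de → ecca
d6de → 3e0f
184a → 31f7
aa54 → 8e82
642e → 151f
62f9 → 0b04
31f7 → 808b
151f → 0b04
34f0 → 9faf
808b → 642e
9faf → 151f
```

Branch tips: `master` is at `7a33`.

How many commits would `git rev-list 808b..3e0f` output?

Reachable from 3e0f: {0b04, 3e0f}.
Reachable from 808b: {0b04, 151f, 642e, 808b}.
In 3e0f's history but not 808b's: {3e0f} — 1 commit.

1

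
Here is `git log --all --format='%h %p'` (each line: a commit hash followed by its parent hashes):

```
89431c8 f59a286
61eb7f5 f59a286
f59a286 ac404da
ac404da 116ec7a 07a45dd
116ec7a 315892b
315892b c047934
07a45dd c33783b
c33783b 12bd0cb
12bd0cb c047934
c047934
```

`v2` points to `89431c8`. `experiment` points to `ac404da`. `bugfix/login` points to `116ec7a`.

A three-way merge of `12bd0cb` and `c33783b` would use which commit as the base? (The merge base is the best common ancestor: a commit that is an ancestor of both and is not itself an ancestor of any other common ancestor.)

12bd0cb

Ancestors of 12bd0cb: {12bd0cb, c047934}.
Ancestors of c33783b: {12bd0cb, c047934, c33783b}.
Common ancestors: {12bd0cb, c047934}.
Among these, 12bd0cb is not an ancestor of any other common ancestor — it is the merge base.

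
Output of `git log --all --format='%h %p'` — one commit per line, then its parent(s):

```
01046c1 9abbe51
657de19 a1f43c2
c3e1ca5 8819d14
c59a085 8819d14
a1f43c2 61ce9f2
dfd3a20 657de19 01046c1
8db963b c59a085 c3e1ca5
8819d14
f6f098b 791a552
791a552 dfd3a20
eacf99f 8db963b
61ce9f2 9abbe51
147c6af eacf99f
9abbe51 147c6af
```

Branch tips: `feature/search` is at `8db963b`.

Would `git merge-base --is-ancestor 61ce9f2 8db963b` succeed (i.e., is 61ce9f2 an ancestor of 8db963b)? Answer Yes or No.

No

Ancestors of 8db963b: {8819d14, 8db963b, c3e1ca5, c59a085}.
61ce9f2 is not in that set, so it is not an ancestor of 8db963b.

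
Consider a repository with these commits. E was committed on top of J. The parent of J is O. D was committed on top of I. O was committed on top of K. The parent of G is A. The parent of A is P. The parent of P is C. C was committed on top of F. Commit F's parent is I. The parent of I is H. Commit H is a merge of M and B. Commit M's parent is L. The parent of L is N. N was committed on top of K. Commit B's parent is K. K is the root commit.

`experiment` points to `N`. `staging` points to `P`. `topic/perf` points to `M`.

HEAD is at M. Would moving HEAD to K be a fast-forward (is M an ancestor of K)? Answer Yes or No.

No

A fast-forward from M to K is possible iff M is an ancestor of K.
Ancestors of K: {K}.
M is not among them, so fast-forward is not possible.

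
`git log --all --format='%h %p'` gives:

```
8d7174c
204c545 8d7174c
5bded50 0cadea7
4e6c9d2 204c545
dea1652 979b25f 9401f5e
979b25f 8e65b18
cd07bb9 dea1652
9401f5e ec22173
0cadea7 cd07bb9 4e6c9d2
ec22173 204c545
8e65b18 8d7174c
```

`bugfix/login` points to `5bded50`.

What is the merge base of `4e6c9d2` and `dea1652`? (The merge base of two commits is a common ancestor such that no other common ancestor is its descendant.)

Ancestors of 4e6c9d2: {204c545, 4e6c9d2, 8d7174c}.
Ancestors of dea1652: {204c545, 8d7174c, 8e65b18, 9401f5e, 979b25f, dea1652, ec22173}.
Common ancestors: {204c545, 8d7174c}.
Among these, 204c545 is not an ancestor of any other common ancestor — it is the merge base.

204c545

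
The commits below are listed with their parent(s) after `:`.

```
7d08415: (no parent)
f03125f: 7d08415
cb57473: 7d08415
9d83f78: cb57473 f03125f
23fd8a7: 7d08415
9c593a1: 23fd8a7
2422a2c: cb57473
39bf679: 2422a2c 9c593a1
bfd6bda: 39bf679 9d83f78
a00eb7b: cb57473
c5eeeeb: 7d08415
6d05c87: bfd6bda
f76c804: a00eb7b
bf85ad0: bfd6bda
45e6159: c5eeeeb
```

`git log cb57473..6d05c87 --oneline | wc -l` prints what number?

Reachable from 6d05c87: {23fd8a7, 2422a2c, 39bf679, 6d05c87, 7d08415, 9c593a1, 9d83f78, bfd6bda, cb57473, f03125f}.
Reachable from cb57473: {7d08415, cb57473}.
In 6d05c87's history but not cb57473's: {23fd8a7, 2422a2c, 39bf679, 6d05c87, 9c593a1, 9d83f78, bfd6bda, f03125f} — 8 commits.

8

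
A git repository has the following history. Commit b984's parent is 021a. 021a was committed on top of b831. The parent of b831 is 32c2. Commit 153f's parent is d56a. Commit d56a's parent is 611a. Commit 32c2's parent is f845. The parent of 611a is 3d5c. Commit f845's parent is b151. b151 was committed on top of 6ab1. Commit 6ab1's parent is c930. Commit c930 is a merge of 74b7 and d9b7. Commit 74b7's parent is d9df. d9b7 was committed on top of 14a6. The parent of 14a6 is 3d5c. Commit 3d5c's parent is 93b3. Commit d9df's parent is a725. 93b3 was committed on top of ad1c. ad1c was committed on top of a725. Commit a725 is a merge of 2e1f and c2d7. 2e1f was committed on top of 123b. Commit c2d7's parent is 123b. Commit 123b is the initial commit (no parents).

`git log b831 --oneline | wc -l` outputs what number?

17

Walking parent pointers from b831: reachable set = {123b, 14a6, 2e1f, 32c2, 3d5c, 6ab1, 74b7, 93b3, a725, ad1c, b151, b831, c2d7, c930, d9b7, d9df, f845}.
That is 17 commits.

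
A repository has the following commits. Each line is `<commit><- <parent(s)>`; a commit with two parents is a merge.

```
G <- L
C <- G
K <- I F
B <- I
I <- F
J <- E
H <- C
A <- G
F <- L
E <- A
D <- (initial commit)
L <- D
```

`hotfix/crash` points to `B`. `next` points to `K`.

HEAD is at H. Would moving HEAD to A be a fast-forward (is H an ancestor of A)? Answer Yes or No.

A fast-forward from H to A is possible iff H is an ancestor of A.
Ancestors of A: {A, D, G, L}.
H is not among them, so fast-forward is not possible.

No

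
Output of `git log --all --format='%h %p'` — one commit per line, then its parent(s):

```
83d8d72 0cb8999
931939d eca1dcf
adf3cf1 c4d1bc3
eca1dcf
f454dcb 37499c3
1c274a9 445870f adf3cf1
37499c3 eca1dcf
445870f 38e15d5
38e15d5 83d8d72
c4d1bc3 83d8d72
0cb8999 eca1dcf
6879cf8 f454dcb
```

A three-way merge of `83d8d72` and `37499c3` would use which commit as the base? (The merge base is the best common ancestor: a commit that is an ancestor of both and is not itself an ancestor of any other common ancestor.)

Ancestors of 83d8d72: {0cb8999, 83d8d72, eca1dcf}.
Ancestors of 37499c3: {37499c3, eca1dcf}.
Common ancestors: {eca1dcf}.
The only common ancestor is eca1dcf, so it is the merge base.

eca1dcf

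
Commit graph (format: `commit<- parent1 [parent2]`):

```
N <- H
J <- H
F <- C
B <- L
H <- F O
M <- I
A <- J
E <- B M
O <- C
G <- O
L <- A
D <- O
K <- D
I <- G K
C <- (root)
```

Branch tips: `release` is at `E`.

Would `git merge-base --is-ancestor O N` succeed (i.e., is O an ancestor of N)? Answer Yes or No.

Yes

Ancestors of N (commits reachable by following parents): {C, F, H, N, O}.
O is in that set, so it is an ancestor of N.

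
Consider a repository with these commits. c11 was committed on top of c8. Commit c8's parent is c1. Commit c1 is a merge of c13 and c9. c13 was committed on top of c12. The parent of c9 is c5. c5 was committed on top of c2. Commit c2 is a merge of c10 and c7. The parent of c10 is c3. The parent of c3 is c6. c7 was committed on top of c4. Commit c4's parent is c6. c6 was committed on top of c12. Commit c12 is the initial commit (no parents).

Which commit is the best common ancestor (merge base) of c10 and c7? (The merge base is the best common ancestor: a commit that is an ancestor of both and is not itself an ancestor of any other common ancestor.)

c6

Ancestors of c10: {c10, c12, c3, c6}.
Ancestors of c7: {c12, c4, c6, c7}.
Common ancestors: {c12, c6}.
Among these, c6 is not an ancestor of any other common ancestor — it is the merge base.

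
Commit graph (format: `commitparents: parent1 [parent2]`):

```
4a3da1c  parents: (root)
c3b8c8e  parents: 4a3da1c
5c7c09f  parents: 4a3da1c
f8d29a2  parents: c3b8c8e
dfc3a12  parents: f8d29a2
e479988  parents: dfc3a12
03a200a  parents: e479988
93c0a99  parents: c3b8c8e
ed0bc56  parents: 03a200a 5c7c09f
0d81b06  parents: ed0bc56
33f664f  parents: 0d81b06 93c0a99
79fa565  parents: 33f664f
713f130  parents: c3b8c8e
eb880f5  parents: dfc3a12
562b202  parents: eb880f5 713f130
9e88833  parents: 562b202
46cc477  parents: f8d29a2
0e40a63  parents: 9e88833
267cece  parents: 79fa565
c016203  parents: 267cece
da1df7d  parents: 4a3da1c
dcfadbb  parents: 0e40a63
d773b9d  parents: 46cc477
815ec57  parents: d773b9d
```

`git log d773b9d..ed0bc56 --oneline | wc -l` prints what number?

Reachable from ed0bc56: {03a200a, 4a3da1c, 5c7c09f, c3b8c8e, dfc3a12, e479988, ed0bc56, f8d29a2}.
Reachable from d773b9d: {46cc477, 4a3da1c, c3b8c8e, d773b9d, f8d29a2}.
In ed0bc56's history but not d773b9d's: {03a200a, 5c7c09f, dfc3a12, e479988, ed0bc56} — 5 commits.

5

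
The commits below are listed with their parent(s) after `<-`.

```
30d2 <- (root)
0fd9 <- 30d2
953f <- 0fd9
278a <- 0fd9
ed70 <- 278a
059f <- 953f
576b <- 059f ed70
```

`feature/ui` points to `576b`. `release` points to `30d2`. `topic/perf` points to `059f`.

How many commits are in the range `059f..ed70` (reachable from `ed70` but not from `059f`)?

2

Reachable from ed70: {0fd9, 278a, 30d2, ed70}.
Reachable from 059f: {059f, 0fd9, 30d2, 953f}.
In ed70's history but not 059f's: {278a, ed70} — 2 commits.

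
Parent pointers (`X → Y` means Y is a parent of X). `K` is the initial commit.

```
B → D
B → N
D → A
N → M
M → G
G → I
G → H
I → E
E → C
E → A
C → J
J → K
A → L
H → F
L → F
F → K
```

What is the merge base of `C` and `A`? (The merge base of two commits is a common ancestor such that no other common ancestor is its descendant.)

K

Ancestors of C: {C, J, K}.
Ancestors of A: {A, F, K, L}.
Common ancestors: {K}.
The only common ancestor is K, so it is the merge base.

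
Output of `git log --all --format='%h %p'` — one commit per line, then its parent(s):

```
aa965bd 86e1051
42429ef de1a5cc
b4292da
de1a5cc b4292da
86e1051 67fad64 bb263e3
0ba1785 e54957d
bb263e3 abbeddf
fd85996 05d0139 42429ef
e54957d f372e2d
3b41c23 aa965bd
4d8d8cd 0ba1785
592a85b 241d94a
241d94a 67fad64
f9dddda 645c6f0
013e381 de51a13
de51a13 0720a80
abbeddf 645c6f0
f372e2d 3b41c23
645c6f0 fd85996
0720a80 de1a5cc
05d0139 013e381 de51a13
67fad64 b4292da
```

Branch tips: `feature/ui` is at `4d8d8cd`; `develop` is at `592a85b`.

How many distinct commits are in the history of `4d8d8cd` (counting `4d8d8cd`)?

Walking parent pointers from 4d8d8cd: reachable set = {013e381, 05d0139, 0720a80, 0ba1785, 3b41c23, 42429ef, 4d8d8cd, 645c6f0, 67fad64, 86e1051, aa965bd, abbeddf, b4292da, bb263e3, de1a5cc, de51a13, e54957d, f372e2d, fd85996}.
That is 19 commits.

19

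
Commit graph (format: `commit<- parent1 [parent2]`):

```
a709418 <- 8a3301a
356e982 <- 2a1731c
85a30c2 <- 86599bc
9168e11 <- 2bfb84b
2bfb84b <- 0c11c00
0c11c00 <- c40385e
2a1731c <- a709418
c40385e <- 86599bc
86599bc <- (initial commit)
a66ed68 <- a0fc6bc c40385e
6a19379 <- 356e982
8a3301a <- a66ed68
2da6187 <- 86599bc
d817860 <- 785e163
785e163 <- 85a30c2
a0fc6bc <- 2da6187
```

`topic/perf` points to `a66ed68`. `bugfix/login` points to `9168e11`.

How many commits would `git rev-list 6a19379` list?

10

Walking parent pointers from 6a19379: reachable set = {2a1731c, 2da6187, 356e982, 6a19379, 86599bc, 8a3301a, a0fc6bc, a66ed68, a709418, c40385e}.
That is 10 commits.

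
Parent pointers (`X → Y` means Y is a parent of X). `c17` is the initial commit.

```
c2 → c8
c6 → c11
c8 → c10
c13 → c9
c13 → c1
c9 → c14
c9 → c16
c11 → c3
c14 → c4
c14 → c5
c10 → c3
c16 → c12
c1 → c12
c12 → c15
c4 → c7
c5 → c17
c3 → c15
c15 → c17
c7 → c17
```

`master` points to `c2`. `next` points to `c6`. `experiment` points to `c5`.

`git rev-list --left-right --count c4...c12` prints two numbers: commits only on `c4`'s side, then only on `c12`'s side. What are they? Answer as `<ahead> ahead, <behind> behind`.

Reachable from c4: {c17, c4, c7}.
Reachable from c12: {c12, c15, c17}.
Only in c4's history (ahead): {c4, c7} — 2.
Only in c12's history (behind): {c12, c15} — 2.

2 ahead, 2 behind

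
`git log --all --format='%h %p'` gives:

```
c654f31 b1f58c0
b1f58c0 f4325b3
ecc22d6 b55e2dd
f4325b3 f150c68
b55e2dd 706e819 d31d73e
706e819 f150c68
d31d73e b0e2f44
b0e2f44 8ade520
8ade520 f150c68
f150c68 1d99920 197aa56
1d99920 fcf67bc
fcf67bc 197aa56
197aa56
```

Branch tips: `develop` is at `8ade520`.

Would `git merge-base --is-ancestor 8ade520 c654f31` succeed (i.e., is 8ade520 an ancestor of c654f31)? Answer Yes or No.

No

Ancestors of c654f31: {197aa56, 1d99920, b1f58c0, c654f31, f150c68, f4325b3, fcf67bc}.
8ade520 is not in that set, so it is not an ancestor of c654f31.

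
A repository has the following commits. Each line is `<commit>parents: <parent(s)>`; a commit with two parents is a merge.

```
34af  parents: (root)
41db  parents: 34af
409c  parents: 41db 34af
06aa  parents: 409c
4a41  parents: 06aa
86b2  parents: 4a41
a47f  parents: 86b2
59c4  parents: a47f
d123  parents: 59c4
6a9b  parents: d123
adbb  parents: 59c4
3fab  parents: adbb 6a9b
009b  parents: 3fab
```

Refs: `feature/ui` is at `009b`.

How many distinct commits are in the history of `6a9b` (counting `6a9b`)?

Walking parent pointers from 6a9b: reachable set = {06aa, 34af, 409c, 41db, 4a41, 59c4, 6a9b, 86b2, a47f, d123}.
That is 10 commits.

10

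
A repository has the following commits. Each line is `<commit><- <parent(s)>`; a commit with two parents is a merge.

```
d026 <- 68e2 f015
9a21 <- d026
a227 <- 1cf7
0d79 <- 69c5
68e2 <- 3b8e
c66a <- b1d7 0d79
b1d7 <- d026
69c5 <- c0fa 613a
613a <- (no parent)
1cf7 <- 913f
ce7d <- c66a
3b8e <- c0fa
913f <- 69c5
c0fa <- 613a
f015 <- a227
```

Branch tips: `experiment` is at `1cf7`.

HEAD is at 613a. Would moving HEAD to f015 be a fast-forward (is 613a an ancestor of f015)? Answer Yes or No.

Yes

A fast-forward from 613a to f015 is possible iff 613a is an ancestor of f015.
Ancestors of f015: {1cf7, 613a, 69c5, 913f, a227, c0fa, f015}.
613a is among them, so fast-forward is possible.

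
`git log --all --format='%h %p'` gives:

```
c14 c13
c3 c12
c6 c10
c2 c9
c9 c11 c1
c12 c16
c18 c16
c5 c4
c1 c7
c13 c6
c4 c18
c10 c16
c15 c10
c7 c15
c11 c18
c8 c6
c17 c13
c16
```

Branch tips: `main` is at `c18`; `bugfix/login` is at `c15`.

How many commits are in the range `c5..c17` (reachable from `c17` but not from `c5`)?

Reachable from c17: {c10, c13, c16, c17, c6}.
Reachable from c5: {c16, c18, c4, c5}.
In c17's history but not c5's: {c10, c13, c17, c6} — 4 commits.

4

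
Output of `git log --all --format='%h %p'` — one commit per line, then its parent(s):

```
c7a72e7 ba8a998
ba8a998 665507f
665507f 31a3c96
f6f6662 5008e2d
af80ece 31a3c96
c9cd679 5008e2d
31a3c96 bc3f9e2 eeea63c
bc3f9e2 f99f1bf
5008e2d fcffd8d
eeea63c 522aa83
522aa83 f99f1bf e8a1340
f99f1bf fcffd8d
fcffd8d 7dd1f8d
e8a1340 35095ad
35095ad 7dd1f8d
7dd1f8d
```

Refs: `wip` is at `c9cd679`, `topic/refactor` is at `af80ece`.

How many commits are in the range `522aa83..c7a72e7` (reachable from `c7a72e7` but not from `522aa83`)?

6

Reachable from c7a72e7: {31a3c96, 35095ad, 522aa83, 665507f, 7dd1f8d, ba8a998, bc3f9e2, c7a72e7, e8a1340, eeea63c, f99f1bf, fcffd8d}.
Reachable from 522aa83: {35095ad, 522aa83, 7dd1f8d, e8a1340, f99f1bf, fcffd8d}.
In c7a72e7's history but not 522aa83's: {31a3c96, 665507f, ba8a998, bc3f9e2, c7a72e7, eeea63c} — 6 commits.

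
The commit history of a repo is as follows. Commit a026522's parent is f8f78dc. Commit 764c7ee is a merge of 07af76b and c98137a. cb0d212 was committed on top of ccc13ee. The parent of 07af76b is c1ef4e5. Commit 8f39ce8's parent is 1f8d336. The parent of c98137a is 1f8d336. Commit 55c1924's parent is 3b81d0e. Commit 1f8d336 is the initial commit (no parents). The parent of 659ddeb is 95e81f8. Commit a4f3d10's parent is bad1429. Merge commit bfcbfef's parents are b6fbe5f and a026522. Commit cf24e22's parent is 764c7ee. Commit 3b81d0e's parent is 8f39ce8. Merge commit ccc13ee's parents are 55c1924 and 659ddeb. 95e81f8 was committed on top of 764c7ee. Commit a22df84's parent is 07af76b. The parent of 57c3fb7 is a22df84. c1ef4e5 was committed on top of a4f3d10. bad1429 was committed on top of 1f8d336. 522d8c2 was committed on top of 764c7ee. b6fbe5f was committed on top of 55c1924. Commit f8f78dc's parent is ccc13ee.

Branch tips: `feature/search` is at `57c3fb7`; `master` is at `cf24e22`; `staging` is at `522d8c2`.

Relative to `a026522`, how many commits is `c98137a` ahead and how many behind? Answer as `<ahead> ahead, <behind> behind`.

Reachable from c98137a: {1f8d336, c98137a}.
Reachable from a026522: {07af76b, 1f8d336, 3b81d0e, 55c1924, 659ddeb, 764c7ee, 8f39ce8, 95e81f8, a026522, a4f3d10, bad1429, c1ef4e5, c98137a, ccc13ee, f8f78dc}.
Only in c98137a's history (ahead): {} — 0.
Only in a026522's history (behind): {07af76b, 3b81d0e, 55c1924, 659ddeb, 764c7ee, 8f39ce8, 95e81f8, a026522, a4f3d10, bad1429, c1ef4e5, ccc13ee, f8f78dc} — 13.

0 ahead, 13 behind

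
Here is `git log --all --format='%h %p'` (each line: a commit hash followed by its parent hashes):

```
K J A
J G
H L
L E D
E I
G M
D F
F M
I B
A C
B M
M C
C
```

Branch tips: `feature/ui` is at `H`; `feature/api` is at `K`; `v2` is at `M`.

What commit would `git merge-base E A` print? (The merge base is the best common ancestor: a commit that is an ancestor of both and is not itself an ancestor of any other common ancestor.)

Ancestors of E: {B, C, E, I, M}.
Ancestors of A: {A, C}.
Common ancestors: {C}.
The only common ancestor is C, so it is the merge base.

C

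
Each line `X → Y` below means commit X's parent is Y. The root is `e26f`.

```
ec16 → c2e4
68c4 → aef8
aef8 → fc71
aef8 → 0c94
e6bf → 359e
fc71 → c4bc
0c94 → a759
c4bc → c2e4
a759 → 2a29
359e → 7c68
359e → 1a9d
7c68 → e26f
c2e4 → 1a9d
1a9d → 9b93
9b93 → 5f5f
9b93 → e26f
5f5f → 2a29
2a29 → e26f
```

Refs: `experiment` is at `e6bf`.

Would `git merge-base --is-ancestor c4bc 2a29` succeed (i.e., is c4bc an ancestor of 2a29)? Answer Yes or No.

Ancestors of 2a29: {2a29, e26f}.
c4bc is not in that set, so it is not an ancestor of 2a29.

No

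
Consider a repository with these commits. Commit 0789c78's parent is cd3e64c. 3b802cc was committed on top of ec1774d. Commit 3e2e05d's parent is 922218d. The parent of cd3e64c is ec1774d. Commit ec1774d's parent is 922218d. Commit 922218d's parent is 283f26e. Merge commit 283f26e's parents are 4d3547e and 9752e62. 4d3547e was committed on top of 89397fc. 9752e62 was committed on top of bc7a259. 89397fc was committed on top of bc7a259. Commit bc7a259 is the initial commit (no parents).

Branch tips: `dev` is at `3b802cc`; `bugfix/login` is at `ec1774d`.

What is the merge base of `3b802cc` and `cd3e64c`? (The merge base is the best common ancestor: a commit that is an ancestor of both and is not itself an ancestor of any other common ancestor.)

Ancestors of 3b802cc: {283f26e, 3b802cc, 4d3547e, 89397fc, 922218d, 9752e62, bc7a259, ec1774d}.
Ancestors of cd3e64c: {283f26e, 4d3547e, 89397fc, 922218d, 9752e62, bc7a259, cd3e64c, ec1774d}.
Common ancestors: {283f26e, 4d3547e, 89397fc, 922218d, 9752e62, bc7a259, ec1774d}.
Among these, ec1774d is not an ancestor of any other common ancestor — it is the merge base.

ec1774d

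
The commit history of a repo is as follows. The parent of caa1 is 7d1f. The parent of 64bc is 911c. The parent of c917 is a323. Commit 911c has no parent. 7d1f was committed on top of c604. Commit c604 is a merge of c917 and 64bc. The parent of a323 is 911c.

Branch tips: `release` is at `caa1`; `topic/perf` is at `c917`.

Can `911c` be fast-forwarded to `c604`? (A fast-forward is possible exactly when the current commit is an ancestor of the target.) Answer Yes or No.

A fast-forward from 911c to c604 is possible iff 911c is an ancestor of c604.
Ancestors of c604: {64bc, 911c, a323, c604, c917}.
911c is among them, so fast-forward is possible.

Yes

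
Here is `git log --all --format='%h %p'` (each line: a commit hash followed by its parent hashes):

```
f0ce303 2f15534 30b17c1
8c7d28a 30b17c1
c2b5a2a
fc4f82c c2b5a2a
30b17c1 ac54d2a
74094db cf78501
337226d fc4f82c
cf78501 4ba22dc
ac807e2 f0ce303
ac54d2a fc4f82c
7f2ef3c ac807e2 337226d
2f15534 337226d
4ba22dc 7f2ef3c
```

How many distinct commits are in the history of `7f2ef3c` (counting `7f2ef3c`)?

Walking parent pointers from 7f2ef3c: reachable set = {2f15534, 30b17c1, 337226d, 7f2ef3c, ac54d2a, ac807e2, c2b5a2a, f0ce303, fc4f82c}.
That is 9 commits.

9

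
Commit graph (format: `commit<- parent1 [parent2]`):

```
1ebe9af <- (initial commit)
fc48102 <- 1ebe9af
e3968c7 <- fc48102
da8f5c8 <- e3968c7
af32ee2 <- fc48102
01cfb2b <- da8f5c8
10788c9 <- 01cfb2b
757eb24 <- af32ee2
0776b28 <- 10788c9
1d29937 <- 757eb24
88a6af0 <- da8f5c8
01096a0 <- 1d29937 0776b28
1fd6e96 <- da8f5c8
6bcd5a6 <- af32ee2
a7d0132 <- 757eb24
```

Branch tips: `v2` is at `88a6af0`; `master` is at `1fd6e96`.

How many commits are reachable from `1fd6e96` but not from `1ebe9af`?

Reachable from 1fd6e96: {1ebe9af, 1fd6e96, da8f5c8, e3968c7, fc48102}.
Reachable from 1ebe9af: {1ebe9af}.
In 1fd6e96's history but not 1ebe9af's: {1fd6e96, da8f5c8, e3968c7, fc48102} — 4 commits.

4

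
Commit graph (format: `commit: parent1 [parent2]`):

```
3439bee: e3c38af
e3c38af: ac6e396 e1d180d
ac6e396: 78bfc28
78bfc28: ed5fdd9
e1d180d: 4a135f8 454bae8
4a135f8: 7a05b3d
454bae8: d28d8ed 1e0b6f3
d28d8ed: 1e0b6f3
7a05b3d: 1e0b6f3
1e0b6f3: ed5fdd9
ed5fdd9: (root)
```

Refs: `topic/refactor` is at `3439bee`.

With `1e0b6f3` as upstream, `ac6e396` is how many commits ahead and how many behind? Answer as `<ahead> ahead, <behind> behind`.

2 ahead, 1 behind

Reachable from ac6e396: {78bfc28, ac6e396, ed5fdd9}.
Reachable from 1e0b6f3: {1e0b6f3, ed5fdd9}.
Only in ac6e396's history (ahead): {78bfc28, ac6e396} — 2.
Only in 1e0b6f3's history (behind): {1e0b6f3} — 1.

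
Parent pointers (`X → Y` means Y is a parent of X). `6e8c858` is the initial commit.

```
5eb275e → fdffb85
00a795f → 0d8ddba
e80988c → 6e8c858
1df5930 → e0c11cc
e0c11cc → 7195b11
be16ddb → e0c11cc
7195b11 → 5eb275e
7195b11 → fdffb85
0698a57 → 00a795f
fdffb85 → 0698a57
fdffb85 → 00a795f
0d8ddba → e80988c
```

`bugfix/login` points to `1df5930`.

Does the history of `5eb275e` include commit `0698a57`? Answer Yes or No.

Yes

Ancestors of 5eb275e (commits reachable by following parents): {00a795f, 0698a57, 0d8ddba, 5eb275e, 6e8c858, e80988c, fdffb85}.
0698a57 is in that set, so it is an ancestor of 5eb275e.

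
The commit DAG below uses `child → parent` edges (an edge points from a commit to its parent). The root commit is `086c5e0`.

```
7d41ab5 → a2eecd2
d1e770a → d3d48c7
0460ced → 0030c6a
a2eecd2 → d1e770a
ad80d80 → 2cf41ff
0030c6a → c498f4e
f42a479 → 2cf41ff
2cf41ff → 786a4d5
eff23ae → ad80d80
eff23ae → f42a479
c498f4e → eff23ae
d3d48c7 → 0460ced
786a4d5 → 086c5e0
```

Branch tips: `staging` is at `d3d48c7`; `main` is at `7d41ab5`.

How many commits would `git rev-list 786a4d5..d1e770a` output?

9

Reachable from d1e770a: {0030c6a, 0460ced, 086c5e0, 2cf41ff, 786a4d5, ad80d80, c498f4e, d1e770a, d3d48c7, eff23ae, f42a479}.
Reachable from 786a4d5: {086c5e0, 786a4d5}.
In d1e770a's history but not 786a4d5's: {0030c6a, 0460ced, 2cf41ff, ad80d80, c498f4e, d1e770a, d3d48c7, eff23ae, f42a479} — 9 commits.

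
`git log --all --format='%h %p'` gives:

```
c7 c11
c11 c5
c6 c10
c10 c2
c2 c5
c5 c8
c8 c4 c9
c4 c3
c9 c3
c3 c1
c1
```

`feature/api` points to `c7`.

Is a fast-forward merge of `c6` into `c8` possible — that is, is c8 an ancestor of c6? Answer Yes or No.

Yes

A fast-forward from c8 to c6 is possible iff c8 is an ancestor of c6.
Ancestors of c6: {c1, c10, c2, c3, c4, c5, c6, c8, c9}.
c8 is among them, so fast-forward is possible.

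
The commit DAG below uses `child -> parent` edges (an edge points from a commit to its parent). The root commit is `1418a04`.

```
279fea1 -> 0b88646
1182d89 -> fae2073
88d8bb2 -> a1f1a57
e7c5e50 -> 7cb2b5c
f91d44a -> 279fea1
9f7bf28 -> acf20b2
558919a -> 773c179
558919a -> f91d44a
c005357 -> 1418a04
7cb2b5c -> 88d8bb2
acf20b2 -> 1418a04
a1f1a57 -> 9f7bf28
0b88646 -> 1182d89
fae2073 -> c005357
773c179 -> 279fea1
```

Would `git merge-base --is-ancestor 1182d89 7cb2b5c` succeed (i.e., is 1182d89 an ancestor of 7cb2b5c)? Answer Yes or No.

Ancestors of 7cb2b5c: {1418a04, 7cb2b5c, 88d8bb2, 9f7bf28, a1f1a57, acf20b2}.
1182d89 is not in that set, so it is not an ancestor of 7cb2b5c.

No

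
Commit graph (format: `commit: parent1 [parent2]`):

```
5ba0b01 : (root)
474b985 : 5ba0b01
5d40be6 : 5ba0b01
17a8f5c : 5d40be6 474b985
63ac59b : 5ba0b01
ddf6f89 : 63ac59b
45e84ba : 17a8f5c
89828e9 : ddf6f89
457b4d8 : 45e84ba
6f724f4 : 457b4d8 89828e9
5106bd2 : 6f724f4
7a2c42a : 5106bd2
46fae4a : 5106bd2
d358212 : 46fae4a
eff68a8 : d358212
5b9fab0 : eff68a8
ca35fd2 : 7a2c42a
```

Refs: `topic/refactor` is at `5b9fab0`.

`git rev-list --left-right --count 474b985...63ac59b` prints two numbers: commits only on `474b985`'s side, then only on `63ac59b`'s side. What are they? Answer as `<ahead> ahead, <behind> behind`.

1 ahead, 1 behind

Reachable from 474b985: {474b985, 5ba0b01}.
Reachable from 63ac59b: {5ba0b01, 63ac59b}.
Only in 474b985's history (ahead): {474b985} — 1.
Only in 63ac59b's history (behind): {63ac59b} — 1.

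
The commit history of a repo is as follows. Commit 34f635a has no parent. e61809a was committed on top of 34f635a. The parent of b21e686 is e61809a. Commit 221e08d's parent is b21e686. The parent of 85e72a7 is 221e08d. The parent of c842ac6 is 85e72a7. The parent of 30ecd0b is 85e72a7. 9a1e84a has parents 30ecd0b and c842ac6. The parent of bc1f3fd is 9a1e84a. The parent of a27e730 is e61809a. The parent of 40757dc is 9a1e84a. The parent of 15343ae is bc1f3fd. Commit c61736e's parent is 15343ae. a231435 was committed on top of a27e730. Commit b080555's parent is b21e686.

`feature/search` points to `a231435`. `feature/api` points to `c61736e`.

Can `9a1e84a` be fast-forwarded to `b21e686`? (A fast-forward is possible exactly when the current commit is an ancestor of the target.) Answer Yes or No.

No

A fast-forward from 9a1e84a to b21e686 is possible iff 9a1e84a is an ancestor of b21e686.
Ancestors of b21e686: {34f635a, b21e686, e61809a}.
9a1e84a is not among them, so fast-forward is not possible.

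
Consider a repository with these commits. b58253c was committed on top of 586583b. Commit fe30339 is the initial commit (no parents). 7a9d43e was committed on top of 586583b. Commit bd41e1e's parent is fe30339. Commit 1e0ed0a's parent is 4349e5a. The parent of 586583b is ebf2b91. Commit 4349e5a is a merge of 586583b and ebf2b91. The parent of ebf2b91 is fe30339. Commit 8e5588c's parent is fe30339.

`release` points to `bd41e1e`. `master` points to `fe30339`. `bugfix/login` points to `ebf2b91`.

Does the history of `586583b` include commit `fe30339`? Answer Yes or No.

Ancestors of 586583b (commits reachable by following parents): {586583b, ebf2b91, fe30339}.
fe30339 is in that set, so it is an ancestor of 586583b.

Yes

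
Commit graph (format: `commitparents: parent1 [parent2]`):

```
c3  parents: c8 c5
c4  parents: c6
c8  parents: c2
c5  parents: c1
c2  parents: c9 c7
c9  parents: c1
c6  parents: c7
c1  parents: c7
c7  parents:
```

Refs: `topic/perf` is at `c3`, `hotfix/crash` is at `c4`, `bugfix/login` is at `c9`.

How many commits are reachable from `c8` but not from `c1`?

3

Reachable from c8: {c1, c2, c7, c8, c9}.
Reachable from c1: {c1, c7}.
In c8's history but not c1's: {c2, c8, c9} — 3 commits.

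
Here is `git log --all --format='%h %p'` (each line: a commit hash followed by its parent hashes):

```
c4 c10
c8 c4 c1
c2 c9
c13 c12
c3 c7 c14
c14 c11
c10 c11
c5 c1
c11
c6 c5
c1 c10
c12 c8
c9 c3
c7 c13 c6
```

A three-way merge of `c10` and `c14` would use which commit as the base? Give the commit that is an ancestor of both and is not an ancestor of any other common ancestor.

c11

Ancestors of c10: {c10, c11}.
Ancestors of c14: {c11, c14}.
Common ancestors: {c11}.
The only common ancestor is c11, so it is the merge base.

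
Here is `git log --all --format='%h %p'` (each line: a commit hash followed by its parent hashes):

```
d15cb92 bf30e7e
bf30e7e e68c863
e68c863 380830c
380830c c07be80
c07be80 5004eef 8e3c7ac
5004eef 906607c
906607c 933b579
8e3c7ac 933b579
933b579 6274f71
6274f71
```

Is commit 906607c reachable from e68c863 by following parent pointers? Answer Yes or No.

Ancestors of e68c863 (commits reachable by following parents): {380830c, 5004eef, 6274f71, 8e3c7ac, 906607c, 933b579, c07be80, e68c863}.
906607c is in that set, so it is an ancestor of e68c863.

Yes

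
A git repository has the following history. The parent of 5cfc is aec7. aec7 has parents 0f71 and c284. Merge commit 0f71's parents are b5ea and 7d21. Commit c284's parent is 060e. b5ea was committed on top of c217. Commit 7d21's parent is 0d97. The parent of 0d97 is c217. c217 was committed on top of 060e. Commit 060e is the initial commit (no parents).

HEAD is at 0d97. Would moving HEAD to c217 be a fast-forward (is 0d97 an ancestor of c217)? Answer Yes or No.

A fast-forward from 0d97 to c217 is possible iff 0d97 is an ancestor of c217.
Ancestors of c217: {060e, c217}.
0d97 is not among them, so fast-forward is not possible.

No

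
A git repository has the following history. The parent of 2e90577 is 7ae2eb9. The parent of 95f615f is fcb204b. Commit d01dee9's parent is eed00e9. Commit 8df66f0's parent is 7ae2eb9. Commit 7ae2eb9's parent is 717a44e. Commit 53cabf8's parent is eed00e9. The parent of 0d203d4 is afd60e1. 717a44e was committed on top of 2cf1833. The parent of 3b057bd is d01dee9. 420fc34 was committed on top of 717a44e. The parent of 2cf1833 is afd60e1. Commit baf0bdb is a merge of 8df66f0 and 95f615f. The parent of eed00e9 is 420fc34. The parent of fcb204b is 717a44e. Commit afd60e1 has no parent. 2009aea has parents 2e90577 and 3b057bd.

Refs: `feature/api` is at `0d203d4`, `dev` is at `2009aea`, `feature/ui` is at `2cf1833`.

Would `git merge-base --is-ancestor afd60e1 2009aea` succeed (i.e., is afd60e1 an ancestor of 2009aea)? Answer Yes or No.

Ancestors of 2009aea (commits reachable by following parents): {2009aea, 2cf1833, 2e90577, 3b057bd, 420fc34, 717a44e, 7ae2eb9, afd60e1, d01dee9, eed00e9}.
afd60e1 is in that set, so it is an ancestor of 2009aea.

Yes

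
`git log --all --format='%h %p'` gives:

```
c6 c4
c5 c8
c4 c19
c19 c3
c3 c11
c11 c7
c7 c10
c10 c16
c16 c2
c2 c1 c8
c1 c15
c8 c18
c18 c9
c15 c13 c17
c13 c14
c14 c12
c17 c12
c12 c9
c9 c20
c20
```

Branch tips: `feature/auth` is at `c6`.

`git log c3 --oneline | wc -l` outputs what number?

Walking parent pointers from c3: reachable set = {c1, c10, c11, c12, c13, c14, c15, c16, c17, c18, c2, c20, c3, c7, c8, c9}.
That is 16 commits.

16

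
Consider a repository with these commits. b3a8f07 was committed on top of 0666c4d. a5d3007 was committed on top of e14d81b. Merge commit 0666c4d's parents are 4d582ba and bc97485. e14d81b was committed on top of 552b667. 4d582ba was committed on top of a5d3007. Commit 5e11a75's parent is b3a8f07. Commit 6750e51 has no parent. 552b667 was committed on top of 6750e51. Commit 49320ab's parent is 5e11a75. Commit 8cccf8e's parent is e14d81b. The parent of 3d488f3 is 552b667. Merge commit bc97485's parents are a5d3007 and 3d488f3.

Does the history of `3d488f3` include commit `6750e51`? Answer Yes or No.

Yes

Ancestors of 3d488f3 (commits reachable by following parents): {3d488f3, 552b667, 6750e51}.
6750e51 is in that set, so it is an ancestor of 3d488f3.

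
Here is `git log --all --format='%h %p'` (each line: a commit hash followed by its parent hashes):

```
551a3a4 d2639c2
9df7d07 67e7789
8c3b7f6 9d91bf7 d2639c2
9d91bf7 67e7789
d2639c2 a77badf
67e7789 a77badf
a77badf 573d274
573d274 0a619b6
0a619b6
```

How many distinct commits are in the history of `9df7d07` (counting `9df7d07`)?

5

Walking parent pointers from 9df7d07: reachable set = {0a619b6, 573d274, 67e7789, 9df7d07, a77badf}.
That is 5 commits.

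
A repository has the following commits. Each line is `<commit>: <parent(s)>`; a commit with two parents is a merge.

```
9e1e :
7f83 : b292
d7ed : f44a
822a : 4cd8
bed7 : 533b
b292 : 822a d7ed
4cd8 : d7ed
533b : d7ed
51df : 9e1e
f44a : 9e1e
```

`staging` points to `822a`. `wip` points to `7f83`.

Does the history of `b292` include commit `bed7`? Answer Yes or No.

No

Ancestors of b292: {4cd8, 822a, 9e1e, b292, d7ed, f44a}.
bed7 is not in that set, so it is not an ancestor of b292.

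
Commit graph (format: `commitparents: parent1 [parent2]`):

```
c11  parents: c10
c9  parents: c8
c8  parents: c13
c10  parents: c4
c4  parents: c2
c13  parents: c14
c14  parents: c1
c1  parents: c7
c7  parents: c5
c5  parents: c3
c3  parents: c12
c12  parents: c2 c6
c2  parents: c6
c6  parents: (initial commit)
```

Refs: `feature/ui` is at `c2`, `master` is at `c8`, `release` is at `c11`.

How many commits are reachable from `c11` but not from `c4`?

2

Reachable from c11: {c10, c11, c2, c4, c6}.
Reachable from c4: {c2, c4, c6}.
In c11's history but not c4's: {c10, c11} — 2 commits.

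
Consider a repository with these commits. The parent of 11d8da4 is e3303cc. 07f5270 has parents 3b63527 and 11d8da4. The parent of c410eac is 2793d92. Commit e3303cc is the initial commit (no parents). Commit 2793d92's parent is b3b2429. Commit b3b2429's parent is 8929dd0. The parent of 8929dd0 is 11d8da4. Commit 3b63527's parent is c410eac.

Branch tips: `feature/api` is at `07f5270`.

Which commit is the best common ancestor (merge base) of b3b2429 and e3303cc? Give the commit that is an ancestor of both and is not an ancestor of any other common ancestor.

e3303cc

Ancestors of b3b2429: {11d8da4, 8929dd0, b3b2429, e3303cc}.
Ancestors of e3303cc: {e3303cc}.
Common ancestors: {e3303cc}.
The only common ancestor is e3303cc, so it is the merge base.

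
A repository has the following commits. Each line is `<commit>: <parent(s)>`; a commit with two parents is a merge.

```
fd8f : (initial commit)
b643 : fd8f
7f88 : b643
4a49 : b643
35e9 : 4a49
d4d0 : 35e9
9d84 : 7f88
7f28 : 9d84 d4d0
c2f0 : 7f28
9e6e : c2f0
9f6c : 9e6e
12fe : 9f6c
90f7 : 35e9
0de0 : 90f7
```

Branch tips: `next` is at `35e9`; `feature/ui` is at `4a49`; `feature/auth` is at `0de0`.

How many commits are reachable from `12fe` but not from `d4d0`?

Reachable from 12fe: {12fe, 35e9, 4a49, 7f28, 7f88, 9d84, 9e6e, 9f6c, b643, c2f0, d4d0, fd8f}.
Reachable from d4d0: {35e9, 4a49, b643, d4d0, fd8f}.
In 12fe's history but not d4d0's: {12fe, 7f28, 7f88, 9d84, 9e6e, 9f6c, c2f0} — 7 commits.

7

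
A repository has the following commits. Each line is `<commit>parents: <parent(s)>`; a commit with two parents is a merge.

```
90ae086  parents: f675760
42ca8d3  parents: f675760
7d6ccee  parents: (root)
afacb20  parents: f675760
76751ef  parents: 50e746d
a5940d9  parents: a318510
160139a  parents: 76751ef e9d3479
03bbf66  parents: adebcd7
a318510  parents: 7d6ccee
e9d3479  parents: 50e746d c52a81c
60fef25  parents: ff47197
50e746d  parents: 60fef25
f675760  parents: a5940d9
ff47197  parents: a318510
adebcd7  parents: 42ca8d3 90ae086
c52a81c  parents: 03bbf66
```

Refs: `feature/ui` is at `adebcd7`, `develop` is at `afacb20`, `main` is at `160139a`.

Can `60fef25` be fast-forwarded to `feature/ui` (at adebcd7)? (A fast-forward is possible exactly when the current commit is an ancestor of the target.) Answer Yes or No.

No

A fast-forward from 60fef25 to adebcd7 is possible iff 60fef25 is an ancestor of adebcd7.
Ancestors of adebcd7: {42ca8d3, 7d6ccee, 90ae086, a318510, a5940d9, adebcd7, f675760}.
60fef25 is not among them, so fast-forward is not possible.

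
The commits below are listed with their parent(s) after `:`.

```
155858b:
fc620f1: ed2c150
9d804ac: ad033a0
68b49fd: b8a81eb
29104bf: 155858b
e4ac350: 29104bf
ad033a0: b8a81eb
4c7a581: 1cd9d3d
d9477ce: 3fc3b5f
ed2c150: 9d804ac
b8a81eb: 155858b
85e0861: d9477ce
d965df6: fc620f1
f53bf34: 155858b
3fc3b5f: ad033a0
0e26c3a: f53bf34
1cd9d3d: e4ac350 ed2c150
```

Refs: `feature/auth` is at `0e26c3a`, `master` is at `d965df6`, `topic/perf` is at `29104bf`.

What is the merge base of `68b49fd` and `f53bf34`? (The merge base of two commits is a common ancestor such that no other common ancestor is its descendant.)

Ancestors of 68b49fd: {155858b, 68b49fd, b8a81eb}.
Ancestors of f53bf34: {155858b, f53bf34}.
Common ancestors: {155858b}.
The only common ancestor is 155858b, so it is the merge base.

155858b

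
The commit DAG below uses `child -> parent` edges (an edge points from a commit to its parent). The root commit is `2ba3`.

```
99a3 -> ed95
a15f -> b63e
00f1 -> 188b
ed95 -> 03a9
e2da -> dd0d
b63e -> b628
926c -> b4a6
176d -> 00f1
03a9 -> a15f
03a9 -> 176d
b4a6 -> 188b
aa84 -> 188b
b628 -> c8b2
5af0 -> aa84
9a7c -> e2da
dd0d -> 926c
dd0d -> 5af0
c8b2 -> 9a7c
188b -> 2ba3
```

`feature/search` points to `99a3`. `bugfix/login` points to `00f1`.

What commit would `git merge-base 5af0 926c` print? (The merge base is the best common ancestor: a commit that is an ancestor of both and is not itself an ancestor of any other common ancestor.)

188b

Ancestors of 5af0: {188b, 2ba3, 5af0, aa84}.
Ancestors of 926c: {188b, 2ba3, 926c, b4a6}.
Common ancestors: {188b, 2ba3}.
Among these, 188b is not an ancestor of any other common ancestor — it is the merge base.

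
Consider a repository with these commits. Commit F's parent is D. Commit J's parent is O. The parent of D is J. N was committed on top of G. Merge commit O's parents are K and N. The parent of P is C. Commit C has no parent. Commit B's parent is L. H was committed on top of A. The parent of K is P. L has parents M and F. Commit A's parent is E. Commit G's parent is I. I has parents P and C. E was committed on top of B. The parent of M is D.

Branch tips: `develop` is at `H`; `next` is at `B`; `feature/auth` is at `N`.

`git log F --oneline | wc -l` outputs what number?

Walking parent pointers from F: reachable set = {C, D, F, G, I, J, K, N, O, P}.
That is 10 commits.

10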